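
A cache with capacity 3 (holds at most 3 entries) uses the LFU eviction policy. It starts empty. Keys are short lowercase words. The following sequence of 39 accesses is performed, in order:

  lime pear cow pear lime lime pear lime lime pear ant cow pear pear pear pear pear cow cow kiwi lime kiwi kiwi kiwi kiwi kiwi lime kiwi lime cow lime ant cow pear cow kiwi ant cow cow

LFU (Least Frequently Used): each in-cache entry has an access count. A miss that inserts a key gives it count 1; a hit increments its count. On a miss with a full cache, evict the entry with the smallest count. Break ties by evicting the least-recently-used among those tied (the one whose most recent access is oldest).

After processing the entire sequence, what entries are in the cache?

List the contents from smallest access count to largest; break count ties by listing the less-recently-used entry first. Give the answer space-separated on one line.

Answer: cow lime pear

Derivation:
LFU simulation (capacity=3):
  1. access lime: MISS. Cache: [lime(c=1)]
  2. access pear: MISS. Cache: [lime(c=1) pear(c=1)]
  3. access cow: MISS. Cache: [lime(c=1) pear(c=1) cow(c=1)]
  4. access pear: HIT, count now 2. Cache: [lime(c=1) cow(c=1) pear(c=2)]
  5. access lime: HIT, count now 2. Cache: [cow(c=1) pear(c=2) lime(c=2)]
  6. access lime: HIT, count now 3. Cache: [cow(c=1) pear(c=2) lime(c=3)]
  7. access pear: HIT, count now 3. Cache: [cow(c=1) lime(c=3) pear(c=3)]
  8. access lime: HIT, count now 4. Cache: [cow(c=1) pear(c=3) lime(c=4)]
  9. access lime: HIT, count now 5. Cache: [cow(c=1) pear(c=3) lime(c=5)]
  10. access pear: HIT, count now 4. Cache: [cow(c=1) pear(c=4) lime(c=5)]
  11. access ant: MISS, evict cow(c=1). Cache: [ant(c=1) pear(c=4) lime(c=5)]
  12. access cow: MISS, evict ant(c=1). Cache: [cow(c=1) pear(c=4) lime(c=5)]
  13. access pear: HIT, count now 5. Cache: [cow(c=1) lime(c=5) pear(c=5)]
  14. access pear: HIT, count now 6. Cache: [cow(c=1) lime(c=5) pear(c=6)]
  15. access pear: HIT, count now 7. Cache: [cow(c=1) lime(c=5) pear(c=7)]
  16. access pear: HIT, count now 8. Cache: [cow(c=1) lime(c=5) pear(c=8)]
  17. access pear: HIT, count now 9. Cache: [cow(c=1) lime(c=5) pear(c=9)]
  18. access cow: HIT, count now 2. Cache: [cow(c=2) lime(c=5) pear(c=9)]
  19. access cow: HIT, count now 3. Cache: [cow(c=3) lime(c=5) pear(c=9)]
  20. access kiwi: MISS, evict cow(c=3). Cache: [kiwi(c=1) lime(c=5) pear(c=9)]
  21. access lime: HIT, count now 6. Cache: [kiwi(c=1) lime(c=6) pear(c=9)]
  22. access kiwi: HIT, count now 2. Cache: [kiwi(c=2) lime(c=6) pear(c=9)]
  23. access kiwi: HIT, count now 3. Cache: [kiwi(c=3) lime(c=6) pear(c=9)]
  24. access kiwi: HIT, count now 4. Cache: [kiwi(c=4) lime(c=6) pear(c=9)]
  25. access kiwi: HIT, count now 5. Cache: [kiwi(c=5) lime(c=6) pear(c=9)]
  26. access kiwi: HIT, count now 6. Cache: [lime(c=6) kiwi(c=6) pear(c=9)]
  27. access lime: HIT, count now 7. Cache: [kiwi(c=6) lime(c=7) pear(c=9)]
  28. access kiwi: HIT, count now 7. Cache: [lime(c=7) kiwi(c=7) pear(c=9)]
  29. access lime: HIT, count now 8. Cache: [kiwi(c=7) lime(c=8) pear(c=9)]
  30. access cow: MISS, evict kiwi(c=7). Cache: [cow(c=1) lime(c=8) pear(c=9)]
  31. access lime: HIT, count now 9. Cache: [cow(c=1) pear(c=9) lime(c=9)]
  32. access ant: MISS, evict cow(c=1). Cache: [ant(c=1) pear(c=9) lime(c=9)]
  33. access cow: MISS, evict ant(c=1). Cache: [cow(c=1) pear(c=9) lime(c=9)]
  34. access pear: HIT, count now 10. Cache: [cow(c=1) lime(c=9) pear(c=10)]
  35. access cow: HIT, count now 2. Cache: [cow(c=2) lime(c=9) pear(c=10)]
  36. access kiwi: MISS, evict cow(c=2). Cache: [kiwi(c=1) lime(c=9) pear(c=10)]
  37. access ant: MISS, evict kiwi(c=1). Cache: [ant(c=1) lime(c=9) pear(c=10)]
  38. access cow: MISS, evict ant(c=1). Cache: [cow(c=1) lime(c=9) pear(c=10)]
  39. access cow: HIT, count now 2. Cache: [cow(c=2) lime(c=9) pear(c=10)]
Total: 27 hits, 12 misses, 9 evictions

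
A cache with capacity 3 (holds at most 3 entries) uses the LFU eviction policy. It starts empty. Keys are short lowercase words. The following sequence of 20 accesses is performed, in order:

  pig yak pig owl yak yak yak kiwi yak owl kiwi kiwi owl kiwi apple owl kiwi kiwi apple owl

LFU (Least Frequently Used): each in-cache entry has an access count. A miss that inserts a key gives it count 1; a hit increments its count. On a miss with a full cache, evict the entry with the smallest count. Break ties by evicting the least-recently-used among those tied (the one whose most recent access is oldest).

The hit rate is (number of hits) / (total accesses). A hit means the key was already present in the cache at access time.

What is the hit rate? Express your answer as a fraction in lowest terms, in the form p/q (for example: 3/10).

LFU simulation (capacity=3):
  1. access pig: MISS. Cache: [pig(c=1)]
  2. access yak: MISS. Cache: [pig(c=1) yak(c=1)]
  3. access pig: HIT, count now 2. Cache: [yak(c=1) pig(c=2)]
  4. access owl: MISS. Cache: [yak(c=1) owl(c=1) pig(c=2)]
  5. access yak: HIT, count now 2. Cache: [owl(c=1) pig(c=2) yak(c=2)]
  6. access yak: HIT, count now 3. Cache: [owl(c=1) pig(c=2) yak(c=3)]
  7. access yak: HIT, count now 4. Cache: [owl(c=1) pig(c=2) yak(c=4)]
  8. access kiwi: MISS, evict owl(c=1). Cache: [kiwi(c=1) pig(c=2) yak(c=4)]
  9. access yak: HIT, count now 5. Cache: [kiwi(c=1) pig(c=2) yak(c=5)]
  10. access owl: MISS, evict kiwi(c=1). Cache: [owl(c=1) pig(c=2) yak(c=5)]
  11. access kiwi: MISS, evict owl(c=1). Cache: [kiwi(c=1) pig(c=2) yak(c=5)]
  12. access kiwi: HIT, count now 2. Cache: [pig(c=2) kiwi(c=2) yak(c=5)]
  13. access owl: MISS, evict pig(c=2). Cache: [owl(c=1) kiwi(c=2) yak(c=5)]
  14. access kiwi: HIT, count now 3. Cache: [owl(c=1) kiwi(c=3) yak(c=5)]
  15. access apple: MISS, evict owl(c=1). Cache: [apple(c=1) kiwi(c=3) yak(c=5)]
  16. access owl: MISS, evict apple(c=1). Cache: [owl(c=1) kiwi(c=3) yak(c=5)]
  17. access kiwi: HIT, count now 4. Cache: [owl(c=1) kiwi(c=4) yak(c=5)]
  18. access kiwi: HIT, count now 5. Cache: [owl(c=1) yak(c=5) kiwi(c=5)]
  19. access apple: MISS, evict owl(c=1). Cache: [apple(c=1) yak(c=5) kiwi(c=5)]
  20. access owl: MISS, evict apple(c=1). Cache: [owl(c=1) yak(c=5) kiwi(c=5)]
Total: 9 hits, 11 misses, 8 evictions

Hit rate = 9/20

Answer: 9/20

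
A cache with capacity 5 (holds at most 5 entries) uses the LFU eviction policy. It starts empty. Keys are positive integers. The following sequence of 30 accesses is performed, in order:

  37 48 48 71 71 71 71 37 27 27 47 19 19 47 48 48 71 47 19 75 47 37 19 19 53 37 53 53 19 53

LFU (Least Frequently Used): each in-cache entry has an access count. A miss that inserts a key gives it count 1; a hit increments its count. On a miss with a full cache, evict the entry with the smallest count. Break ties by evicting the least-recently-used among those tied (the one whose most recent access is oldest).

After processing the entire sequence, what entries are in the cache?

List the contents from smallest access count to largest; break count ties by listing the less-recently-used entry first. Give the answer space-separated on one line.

Answer: 27 48 53 71 19

Derivation:
LFU simulation (capacity=5):
  1. access 37: MISS. Cache: [37(c=1)]
  2. access 48: MISS. Cache: [37(c=1) 48(c=1)]
  3. access 48: HIT, count now 2. Cache: [37(c=1) 48(c=2)]
  4. access 71: MISS. Cache: [37(c=1) 71(c=1) 48(c=2)]
  5. access 71: HIT, count now 2. Cache: [37(c=1) 48(c=2) 71(c=2)]
  6. access 71: HIT, count now 3. Cache: [37(c=1) 48(c=2) 71(c=3)]
  7. access 71: HIT, count now 4. Cache: [37(c=1) 48(c=2) 71(c=4)]
  8. access 37: HIT, count now 2. Cache: [48(c=2) 37(c=2) 71(c=4)]
  9. access 27: MISS. Cache: [27(c=1) 48(c=2) 37(c=2) 71(c=4)]
  10. access 27: HIT, count now 2. Cache: [48(c=2) 37(c=2) 27(c=2) 71(c=4)]
  11. access 47: MISS. Cache: [47(c=1) 48(c=2) 37(c=2) 27(c=2) 71(c=4)]
  12. access 19: MISS, evict 47(c=1). Cache: [19(c=1) 48(c=2) 37(c=2) 27(c=2) 71(c=4)]
  13. access 19: HIT, count now 2. Cache: [48(c=2) 37(c=2) 27(c=2) 19(c=2) 71(c=4)]
  14. access 47: MISS, evict 48(c=2). Cache: [47(c=1) 37(c=2) 27(c=2) 19(c=2) 71(c=4)]
  15. access 48: MISS, evict 47(c=1). Cache: [48(c=1) 37(c=2) 27(c=2) 19(c=2) 71(c=4)]
  16. access 48: HIT, count now 2. Cache: [37(c=2) 27(c=2) 19(c=2) 48(c=2) 71(c=4)]
  17. access 71: HIT, count now 5. Cache: [37(c=2) 27(c=2) 19(c=2) 48(c=2) 71(c=5)]
  18. access 47: MISS, evict 37(c=2). Cache: [47(c=1) 27(c=2) 19(c=2) 48(c=2) 71(c=5)]
  19. access 19: HIT, count now 3. Cache: [47(c=1) 27(c=2) 48(c=2) 19(c=3) 71(c=5)]
  20. access 75: MISS, evict 47(c=1). Cache: [75(c=1) 27(c=2) 48(c=2) 19(c=3) 71(c=5)]
  21. access 47: MISS, evict 75(c=1). Cache: [47(c=1) 27(c=2) 48(c=2) 19(c=3) 71(c=5)]
  22. access 37: MISS, evict 47(c=1). Cache: [37(c=1) 27(c=2) 48(c=2) 19(c=3) 71(c=5)]
  23. access 19: HIT, count now 4. Cache: [37(c=1) 27(c=2) 48(c=2) 19(c=4) 71(c=5)]
  24. access 19: HIT, count now 5. Cache: [37(c=1) 27(c=2) 48(c=2) 71(c=5) 19(c=5)]
  25. access 53: MISS, evict 37(c=1). Cache: [53(c=1) 27(c=2) 48(c=2) 71(c=5) 19(c=5)]
  26. access 37: MISS, evict 53(c=1). Cache: [37(c=1) 27(c=2) 48(c=2) 71(c=5) 19(c=5)]
  27. access 53: MISS, evict 37(c=1). Cache: [53(c=1) 27(c=2) 48(c=2) 71(c=5) 19(c=5)]
  28. access 53: HIT, count now 2. Cache: [27(c=2) 48(c=2) 53(c=2) 71(c=5) 19(c=5)]
  29. access 19: HIT, count now 6. Cache: [27(c=2) 48(c=2) 53(c=2) 71(c=5) 19(c=6)]
  30. access 53: HIT, count now 3. Cache: [27(c=2) 48(c=2) 53(c=3) 71(c=5) 19(c=6)]
Total: 15 hits, 15 misses, 10 evictions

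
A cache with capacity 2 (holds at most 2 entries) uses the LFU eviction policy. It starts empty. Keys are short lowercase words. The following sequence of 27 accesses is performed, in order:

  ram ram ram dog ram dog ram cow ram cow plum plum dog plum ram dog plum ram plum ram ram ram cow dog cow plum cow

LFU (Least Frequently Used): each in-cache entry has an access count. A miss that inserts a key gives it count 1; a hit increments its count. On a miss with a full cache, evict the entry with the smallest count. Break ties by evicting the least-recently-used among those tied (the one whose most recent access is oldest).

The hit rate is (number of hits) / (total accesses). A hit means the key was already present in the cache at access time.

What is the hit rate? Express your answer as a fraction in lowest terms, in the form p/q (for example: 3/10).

Answer: 14/27

Derivation:
LFU simulation (capacity=2):
  1. access ram: MISS. Cache: [ram(c=1)]
  2. access ram: HIT, count now 2. Cache: [ram(c=2)]
  3. access ram: HIT, count now 3. Cache: [ram(c=3)]
  4. access dog: MISS. Cache: [dog(c=1) ram(c=3)]
  5. access ram: HIT, count now 4. Cache: [dog(c=1) ram(c=4)]
  6. access dog: HIT, count now 2. Cache: [dog(c=2) ram(c=4)]
  7. access ram: HIT, count now 5. Cache: [dog(c=2) ram(c=5)]
  8. access cow: MISS, evict dog(c=2). Cache: [cow(c=1) ram(c=5)]
  9. access ram: HIT, count now 6. Cache: [cow(c=1) ram(c=6)]
  10. access cow: HIT, count now 2. Cache: [cow(c=2) ram(c=6)]
  11. access plum: MISS, evict cow(c=2). Cache: [plum(c=1) ram(c=6)]
  12. access plum: HIT, count now 2. Cache: [plum(c=2) ram(c=6)]
  13. access dog: MISS, evict plum(c=2). Cache: [dog(c=1) ram(c=6)]
  14. access plum: MISS, evict dog(c=1). Cache: [plum(c=1) ram(c=6)]
  15. access ram: HIT, count now 7. Cache: [plum(c=1) ram(c=7)]
  16. access dog: MISS, evict plum(c=1). Cache: [dog(c=1) ram(c=7)]
  17. access plum: MISS, evict dog(c=1). Cache: [plum(c=1) ram(c=7)]
  18. access ram: HIT, count now 8. Cache: [plum(c=1) ram(c=8)]
  19. access plum: HIT, count now 2. Cache: [plum(c=2) ram(c=8)]
  20. access ram: HIT, count now 9. Cache: [plum(c=2) ram(c=9)]
  21. access ram: HIT, count now 10. Cache: [plum(c=2) ram(c=10)]
  22. access ram: HIT, count now 11. Cache: [plum(c=2) ram(c=11)]
  23. access cow: MISS, evict plum(c=2). Cache: [cow(c=1) ram(c=11)]
  24. access dog: MISS, evict cow(c=1). Cache: [dog(c=1) ram(c=11)]
  25. access cow: MISS, evict dog(c=1). Cache: [cow(c=1) ram(c=11)]
  26. access plum: MISS, evict cow(c=1). Cache: [plum(c=1) ram(c=11)]
  27. access cow: MISS, evict plum(c=1). Cache: [cow(c=1) ram(c=11)]
Total: 14 hits, 13 misses, 11 evictions

Hit rate = 14/27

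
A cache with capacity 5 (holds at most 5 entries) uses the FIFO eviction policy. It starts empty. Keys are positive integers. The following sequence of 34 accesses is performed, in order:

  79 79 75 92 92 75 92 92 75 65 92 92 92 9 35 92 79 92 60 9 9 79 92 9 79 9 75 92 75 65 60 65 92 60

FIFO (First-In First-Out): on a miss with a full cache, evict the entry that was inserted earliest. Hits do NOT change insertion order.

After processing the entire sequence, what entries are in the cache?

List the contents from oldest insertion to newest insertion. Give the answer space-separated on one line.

Answer: 79 60 92 75 65

Derivation:
FIFO simulation (capacity=5):
  1. access 79: MISS. Cache (old->new): [79]
  2. access 79: HIT. Cache (old->new): [79]
  3. access 75: MISS. Cache (old->new): [79 75]
  4. access 92: MISS. Cache (old->new): [79 75 92]
  5. access 92: HIT. Cache (old->new): [79 75 92]
  6. access 75: HIT. Cache (old->new): [79 75 92]
  7. access 92: HIT. Cache (old->new): [79 75 92]
  8. access 92: HIT. Cache (old->new): [79 75 92]
  9. access 75: HIT. Cache (old->new): [79 75 92]
  10. access 65: MISS. Cache (old->new): [79 75 92 65]
  11. access 92: HIT. Cache (old->new): [79 75 92 65]
  12. access 92: HIT. Cache (old->new): [79 75 92 65]
  13. access 92: HIT. Cache (old->new): [79 75 92 65]
  14. access 9: MISS. Cache (old->new): [79 75 92 65 9]
  15. access 35: MISS, evict 79. Cache (old->new): [75 92 65 9 35]
  16. access 92: HIT. Cache (old->new): [75 92 65 9 35]
  17. access 79: MISS, evict 75. Cache (old->new): [92 65 9 35 79]
  18. access 92: HIT. Cache (old->new): [92 65 9 35 79]
  19. access 60: MISS, evict 92. Cache (old->new): [65 9 35 79 60]
  20. access 9: HIT. Cache (old->new): [65 9 35 79 60]
  21. access 9: HIT. Cache (old->new): [65 9 35 79 60]
  22. access 79: HIT. Cache (old->new): [65 9 35 79 60]
  23. access 92: MISS, evict 65. Cache (old->new): [9 35 79 60 92]
  24. access 9: HIT. Cache (old->new): [9 35 79 60 92]
  25. access 79: HIT. Cache (old->new): [9 35 79 60 92]
  26. access 9: HIT. Cache (old->new): [9 35 79 60 92]
  27. access 75: MISS, evict 9. Cache (old->new): [35 79 60 92 75]
  28. access 92: HIT. Cache (old->new): [35 79 60 92 75]
  29. access 75: HIT. Cache (old->new): [35 79 60 92 75]
  30. access 65: MISS, evict 35. Cache (old->new): [79 60 92 75 65]
  31. access 60: HIT. Cache (old->new): [79 60 92 75 65]
  32. access 65: HIT. Cache (old->new): [79 60 92 75 65]
  33. access 92: HIT. Cache (old->new): [79 60 92 75 65]
  34. access 60: HIT. Cache (old->new): [79 60 92 75 65]
Total: 23 hits, 11 misses, 6 evictions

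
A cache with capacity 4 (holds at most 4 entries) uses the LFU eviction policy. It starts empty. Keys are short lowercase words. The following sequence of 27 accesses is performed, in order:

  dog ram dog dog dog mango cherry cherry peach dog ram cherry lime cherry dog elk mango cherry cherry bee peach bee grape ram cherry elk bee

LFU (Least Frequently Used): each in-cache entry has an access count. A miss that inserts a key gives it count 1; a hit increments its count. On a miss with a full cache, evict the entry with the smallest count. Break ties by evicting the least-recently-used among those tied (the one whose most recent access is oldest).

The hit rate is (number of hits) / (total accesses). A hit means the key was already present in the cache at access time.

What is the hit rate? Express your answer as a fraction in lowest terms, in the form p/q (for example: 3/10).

LFU simulation (capacity=4):
  1. access dog: MISS. Cache: [dog(c=1)]
  2. access ram: MISS. Cache: [dog(c=1) ram(c=1)]
  3. access dog: HIT, count now 2. Cache: [ram(c=1) dog(c=2)]
  4. access dog: HIT, count now 3. Cache: [ram(c=1) dog(c=3)]
  5. access dog: HIT, count now 4. Cache: [ram(c=1) dog(c=4)]
  6. access mango: MISS. Cache: [ram(c=1) mango(c=1) dog(c=4)]
  7. access cherry: MISS. Cache: [ram(c=1) mango(c=1) cherry(c=1) dog(c=4)]
  8. access cherry: HIT, count now 2. Cache: [ram(c=1) mango(c=1) cherry(c=2) dog(c=4)]
  9. access peach: MISS, evict ram(c=1). Cache: [mango(c=1) peach(c=1) cherry(c=2) dog(c=4)]
  10. access dog: HIT, count now 5. Cache: [mango(c=1) peach(c=1) cherry(c=2) dog(c=5)]
  11. access ram: MISS, evict mango(c=1). Cache: [peach(c=1) ram(c=1) cherry(c=2) dog(c=5)]
  12. access cherry: HIT, count now 3. Cache: [peach(c=1) ram(c=1) cherry(c=3) dog(c=5)]
  13. access lime: MISS, evict peach(c=1). Cache: [ram(c=1) lime(c=1) cherry(c=3) dog(c=5)]
  14. access cherry: HIT, count now 4. Cache: [ram(c=1) lime(c=1) cherry(c=4) dog(c=5)]
  15. access dog: HIT, count now 6. Cache: [ram(c=1) lime(c=1) cherry(c=4) dog(c=6)]
  16. access elk: MISS, evict ram(c=1). Cache: [lime(c=1) elk(c=1) cherry(c=4) dog(c=6)]
  17. access mango: MISS, evict lime(c=1). Cache: [elk(c=1) mango(c=1) cherry(c=4) dog(c=6)]
  18. access cherry: HIT, count now 5. Cache: [elk(c=1) mango(c=1) cherry(c=5) dog(c=6)]
  19. access cherry: HIT, count now 6. Cache: [elk(c=1) mango(c=1) dog(c=6) cherry(c=6)]
  20. access bee: MISS, evict elk(c=1). Cache: [mango(c=1) bee(c=1) dog(c=6) cherry(c=6)]
  21. access peach: MISS, evict mango(c=1). Cache: [bee(c=1) peach(c=1) dog(c=6) cherry(c=6)]
  22. access bee: HIT, count now 2. Cache: [peach(c=1) bee(c=2) dog(c=6) cherry(c=6)]
  23. access grape: MISS, evict peach(c=1). Cache: [grape(c=1) bee(c=2) dog(c=6) cherry(c=6)]
  24. access ram: MISS, evict grape(c=1). Cache: [ram(c=1) bee(c=2) dog(c=6) cherry(c=6)]
  25. access cherry: HIT, count now 7. Cache: [ram(c=1) bee(c=2) dog(c=6) cherry(c=7)]
  26. access elk: MISS, evict ram(c=1). Cache: [elk(c=1) bee(c=2) dog(c=6) cherry(c=7)]
  27. access bee: HIT, count now 3. Cache: [elk(c=1) bee(c=3) dog(c=6) cherry(c=7)]
Total: 13 hits, 14 misses, 10 evictions

Hit rate = 13/27

Answer: 13/27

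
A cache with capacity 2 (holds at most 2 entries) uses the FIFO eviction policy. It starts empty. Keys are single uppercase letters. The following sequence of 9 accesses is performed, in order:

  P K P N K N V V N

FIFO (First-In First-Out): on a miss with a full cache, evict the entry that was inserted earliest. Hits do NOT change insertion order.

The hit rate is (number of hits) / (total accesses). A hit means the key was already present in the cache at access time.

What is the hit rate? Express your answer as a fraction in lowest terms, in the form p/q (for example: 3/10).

Answer: 5/9

Derivation:
FIFO simulation (capacity=2):
  1. access P: MISS. Cache (old->new): [P]
  2. access K: MISS. Cache (old->new): [P K]
  3. access P: HIT. Cache (old->new): [P K]
  4. access N: MISS, evict P. Cache (old->new): [K N]
  5. access K: HIT. Cache (old->new): [K N]
  6. access N: HIT. Cache (old->new): [K N]
  7. access V: MISS, evict K. Cache (old->new): [N V]
  8. access V: HIT. Cache (old->new): [N V]
  9. access N: HIT. Cache (old->new): [N V]
Total: 5 hits, 4 misses, 2 evictions

Hit rate = 5/9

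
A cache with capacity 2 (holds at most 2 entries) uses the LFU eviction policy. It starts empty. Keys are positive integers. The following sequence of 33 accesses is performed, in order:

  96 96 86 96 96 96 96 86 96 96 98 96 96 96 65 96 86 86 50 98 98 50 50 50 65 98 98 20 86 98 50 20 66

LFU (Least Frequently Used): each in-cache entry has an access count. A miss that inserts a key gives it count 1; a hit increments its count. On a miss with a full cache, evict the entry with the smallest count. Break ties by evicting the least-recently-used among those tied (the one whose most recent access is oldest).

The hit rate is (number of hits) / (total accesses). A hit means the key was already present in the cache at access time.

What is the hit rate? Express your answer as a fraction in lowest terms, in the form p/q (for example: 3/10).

Answer: 17/33

Derivation:
LFU simulation (capacity=2):
  1. access 96: MISS. Cache: [96(c=1)]
  2. access 96: HIT, count now 2. Cache: [96(c=2)]
  3. access 86: MISS. Cache: [86(c=1) 96(c=2)]
  4. access 96: HIT, count now 3. Cache: [86(c=1) 96(c=3)]
  5. access 96: HIT, count now 4. Cache: [86(c=1) 96(c=4)]
  6. access 96: HIT, count now 5. Cache: [86(c=1) 96(c=5)]
  7. access 96: HIT, count now 6. Cache: [86(c=1) 96(c=6)]
  8. access 86: HIT, count now 2. Cache: [86(c=2) 96(c=6)]
  9. access 96: HIT, count now 7. Cache: [86(c=2) 96(c=7)]
  10. access 96: HIT, count now 8. Cache: [86(c=2) 96(c=8)]
  11. access 98: MISS, evict 86(c=2). Cache: [98(c=1) 96(c=8)]
  12. access 96: HIT, count now 9. Cache: [98(c=1) 96(c=9)]
  13. access 96: HIT, count now 10. Cache: [98(c=1) 96(c=10)]
  14. access 96: HIT, count now 11. Cache: [98(c=1) 96(c=11)]
  15. access 65: MISS, evict 98(c=1). Cache: [65(c=1) 96(c=11)]
  16. access 96: HIT, count now 12. Cache: [65(c=1) 96(c=12)]
  17. access 86: MISS, evict 65(c=1). Cache: [86(c=1) 96(c=12)]
  18. access 86: HIT, count now 2. Cache: [86(c=2) 96(c=12)]
  19. access 50: MISS, evict 86(c=2). Cache: [50(c=1) 96(c=12)]
  20. access 98: MISS, evict 50(c=1). Cache: [98(c=1) 96(c=12)]
  21. access 98: HIT, count now 2. Cache: [98(c=2) 96(c=12)]
  22. access 50: MISS, evict 98(c=2). Cache: [50(c=1) 96(c=12)]
  23. access 50: HIT, count now 2. Cache: [50(c=2) 96(c=12)]
  24. access 50: HIT, count now 3. Cache: [50(c=3) 96(c=12)]
  25. access 65: MISS, evict 50(c=3). Cache: [65(c=1) 96(c=12)]
  26. access 98: MISS, evict 65(c=1). Cache: [98(c=1) 96(c=12)]
  27. access 98: HIT, count now 2. Cache: [98(c=2) 96(c=12)]
  28. access 20: MISS, evict 98(c=2). Cache: [20(c=1) 96(c=12)]
  29. access 86: MISS, evict 20(c=1). Cache: [86(c=1) 96(c=12)]
  30. access 98: MISS, evict 86(c=1). Cache: [98(c=1) 96(c=12)]
  31. access 50: MISS, evict 98(c=1). Cache: [50(c=1) 96(c=12)]
  32. access 20: MISS, evict 50(c=1). Cache: [20(c=1) 96(c=12)]
  33. access 66: MISS, evict 20(c=1). Cache: [66(c=1) 96(c=12)]
Total: 17 hits, 16 misses, 14 evictions

Hit rate = 17/33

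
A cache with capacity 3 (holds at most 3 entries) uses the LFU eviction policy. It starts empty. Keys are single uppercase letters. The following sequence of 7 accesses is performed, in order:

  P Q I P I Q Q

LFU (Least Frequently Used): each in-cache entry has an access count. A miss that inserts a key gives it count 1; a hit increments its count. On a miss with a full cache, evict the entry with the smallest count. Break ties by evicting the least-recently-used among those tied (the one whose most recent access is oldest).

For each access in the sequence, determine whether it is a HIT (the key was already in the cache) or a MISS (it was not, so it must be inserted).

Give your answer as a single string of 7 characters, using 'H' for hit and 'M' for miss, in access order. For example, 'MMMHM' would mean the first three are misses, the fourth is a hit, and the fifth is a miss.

Answer: MMMHHHH

Derivation:
LFU simulation (capacity=3):
  1. access P: MISS. Cache: [P(c=1)]
  2. access Q: MISS. Cache: [P(c=1) Q(c=1)]
  3. access I: MISS. Cache: [P(c=1) Q(c=1) I(c=1)]
  4. access P: HIT, count now 2. Cache: [Q(c=1) I(c=1) P(c=2)]
  5. access I: HIT, count now 2. Cache: [Q(c=1) P(c=2) I(c=2)]
  6. access Q: HIT, count now 2. Cache: [P(c=2) I(c=2) Q(c=2)]
  7. access Q: HIT, count now 3. Cache: [P(c=2) I(c=2) Q(c=3)]
Total: 4 hits, 3 misses, 0 evictions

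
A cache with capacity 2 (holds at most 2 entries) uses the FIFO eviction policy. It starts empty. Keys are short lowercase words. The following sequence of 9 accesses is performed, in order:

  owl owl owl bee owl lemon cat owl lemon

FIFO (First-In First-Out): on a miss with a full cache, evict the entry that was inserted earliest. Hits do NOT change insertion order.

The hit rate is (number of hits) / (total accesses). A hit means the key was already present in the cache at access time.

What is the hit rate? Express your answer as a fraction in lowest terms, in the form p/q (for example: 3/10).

FIFO simulation (capacity=2):
  1. access owl: MISS. Cache (old->new): [owl]
  2. access owl: HIT. Cache (old->new): [owl]
  3. access owl: HIT. Cache (old->new): [owl]
  4. access bee: MISS. Cache (old->new): [owl bee]
  5. access owl: HIT. Cache (old->new): [owl bee]
  6. access lemon: MISS, evict owl. Cache (old->new): [bee lemon]
  7. access cat: MISS, evict bee. Cache (old->new): [lemon cat]
  8. access owl: MISS, evict lemon. Cache (old->new): [cat owl]
  9. access lemon: MISS, evict cat. Cache (old->new): [owl lemon]
Total: 3 hits, 6 misses, 4 evictions

Hit rate = 3/9 = 1/3

Answer: 1/3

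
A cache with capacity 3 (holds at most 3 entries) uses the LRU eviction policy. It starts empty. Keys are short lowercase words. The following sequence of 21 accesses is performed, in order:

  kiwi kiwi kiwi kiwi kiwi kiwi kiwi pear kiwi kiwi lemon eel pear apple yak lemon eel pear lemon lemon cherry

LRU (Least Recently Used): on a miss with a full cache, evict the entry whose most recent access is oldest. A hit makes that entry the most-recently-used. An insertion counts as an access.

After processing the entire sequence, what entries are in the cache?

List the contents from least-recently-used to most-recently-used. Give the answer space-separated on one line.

LRU simulation (capacity=3):
  1. access kiwi: MISS. Cache (LRU->MRU): [kiwi]
  2. access kiwi: HIT. Cache (LRU->MRU): [kiwi]
  3. access kiwi: HIT. Cache (LRU->MRU): [kiwi]
  4. access kiwi: HIT. Cache (LRU->MRU): [kiwi]
  5. access kiwi: HIT. Cache (LRU->MRU): [kiwi]
  6. access kiwi: HIT. Cache (LRU->MRU): [kiwi]
  7. access kiwi: HIT. Cache (LRU->MRU): [kiwi]
  8. access pear: MISS. Cache (LRU->MRU): [kiwi pear]
  9. access kiwi: HIT. Cache (LRU->MRU): [pear kiwi]
  10. access kiwi: HIT. Cache (LRU->MRU): [pear kiwi]
  11. access lemon: MISS. Cache (LRU->MRU): [pear kiwi lemon]
  12. access eel: MISS, evict pear. Cache (LRU->MRU): [kiwi lemon eel]
  13. access pear: MISS, evict kiwi. Cache (LRU->MRU): [lemon eel pear]
  14. access apple: MISS, evict lemon. Cache (LRU->MRU): [eel pear apple]
  15. access yak: MISS, evict eel. Cache (LRU->MRU): [pear apple yak]
  16. access lemon: MISS, evict pear. Cache (LRU->MRU): [apple yak lemon]
  17. access eel: MISS, evict apple. Cache (LRU->MRU): [yak lemon eel]
  18. access pear: MISS, evict yak. Cache (LRU->MRU): [lemon eel pear]
  19. access lemon: HIT. Cache (LRU->MRU): [eel pear lemon]
  20. access lemon: HIT. Cache (LRU->MRU): [eel pear lemon]
  21. access cherry: MISS, evict eel. Cache (LRU->MRU): [pear lemon cherry]
Total: 10 hits, 11 misses, 8 evictions

Answer: pear lemon cherry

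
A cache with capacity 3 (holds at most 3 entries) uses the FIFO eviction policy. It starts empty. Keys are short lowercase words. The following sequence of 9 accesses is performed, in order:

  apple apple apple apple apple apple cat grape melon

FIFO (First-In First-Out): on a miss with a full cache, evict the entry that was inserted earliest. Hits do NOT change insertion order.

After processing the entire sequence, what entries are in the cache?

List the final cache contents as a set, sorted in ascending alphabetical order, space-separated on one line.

FIFO simulation (capacity=3):
  1. access apple: MISS. Cache (old->new): [apple]
  2. access apple: HIT. Cache (old->new): [apple]
  3. access apple: HIT. Cache (old->new): [apple]
  4. access apple: HIT. Cache (old->new): [apple]
  5. access apple: HIT. Cache (old->new): [apple]
  6. access apple: HIT. Cache (old->new): [apple]
  7. access cat: MISS. Cache (old->new): [apple cat]
  8. access grape: MISS. Cache (old->new): [apple cat grape]
  9. access melon: MISS, evict apple. Cache (old->new): [cat grape melon]
Total: 5 hits, 4 misses, 1 evictions

Answer: cat grape melon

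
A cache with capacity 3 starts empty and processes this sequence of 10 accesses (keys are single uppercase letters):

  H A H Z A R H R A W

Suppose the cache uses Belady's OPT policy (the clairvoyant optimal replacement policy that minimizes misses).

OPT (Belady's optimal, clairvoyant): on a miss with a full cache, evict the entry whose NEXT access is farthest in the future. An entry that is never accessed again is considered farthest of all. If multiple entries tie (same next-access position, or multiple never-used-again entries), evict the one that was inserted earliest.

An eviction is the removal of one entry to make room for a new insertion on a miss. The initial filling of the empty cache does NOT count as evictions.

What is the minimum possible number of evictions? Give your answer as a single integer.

OPT (Belady) simulation (capacity=3):
  1. access H: MISS. Cache: [H]
  2. access A: MISS. Cache: [H A]
  3. access H: HIT. Next use of H: step 7. Cache: [H A]
  4. access Z: MISS. Cache: [H A Z]
  5. access A: HIT. Next use of A: step 9. Cache: [H A Z]
  6. access R: MISS, evict Z (next use: never). Cache: [H A R]
  7. access H: HIT. Next use of H: never. Cache: [H A R]
  8. access R: HIT. Next use of R: never. Cache: [H A R]
  9. access A: HIT. Next use of A: never. Cache: [H A R]
  10. access W: MISS, evict H (next use: never). Cache: [A R W]
Total: 5 hits, 5 misses, 2 evictions

Answer: 2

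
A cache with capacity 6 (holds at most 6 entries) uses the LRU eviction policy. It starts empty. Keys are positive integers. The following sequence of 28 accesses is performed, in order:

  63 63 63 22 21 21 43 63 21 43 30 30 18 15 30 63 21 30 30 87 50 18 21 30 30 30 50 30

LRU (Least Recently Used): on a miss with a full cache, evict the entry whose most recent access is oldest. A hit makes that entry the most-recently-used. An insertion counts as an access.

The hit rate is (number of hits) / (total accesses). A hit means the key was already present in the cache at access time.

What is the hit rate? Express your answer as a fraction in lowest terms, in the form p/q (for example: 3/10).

Answer: 9/14

Derivation:
LRU simulation (capacity=6):
  1. access 63: MISS. Cache (LRU->MRU): [63]
  2. access 63: HIT. Cache (LRU->MRU): [63]
  3. access 63: HIT. Cache (LRU->MRU): [63]
  4. access 22: MISS. Cache (LRU->MRU): [63 22]
  5. access 21: MISS. Cache (LRU->MRU): [63 22 21]
  6. access 21: HIT. Cache (LRU->MRU): [63 22 21]
  7. access 43: MISS. Cache (LRU->MRU): [63 22 21 43]
  8. access 63: HIT. Cache (LRU->MRU): [22 21 43 63]
  9. access 21: HIT. Cache (LRU->MRU): [22 43 63 21]
  10. access 43: HIT. Cache (LRU->MRU): [22 63 21 43]
  11. access 30: MISS. Cache (LRU->MRU): [22 63 21 43 30]
  12. access 30: HIT. Cache (LRU->MRU): [22 63 21 43 30]
  13. access 18: MISS. Cache (LRU->MRU): [22 63 21 43 30 18]
  14. access 15: MISS, evict 22. Cache (LRU->MRU): [63 21 43 30 18 15]
  15. access 30: HIT. Cache (LRU->MRU): [63 21 43 18 15 30]
  16. access 63: HIT. Cache (LRU->MRU): [21 43 18 15 30 63]
  17. access 21: HIT. Cache (LRU->MRU): [43 18 15 30 63 21]
  18. access 30: HIT. Cache (LRU->MRU): [43 18 15 63 21 30]
  19. access 30: HIT. Cache (LRU->MRU): [43 18 15 63 21 30]
  20. access 87: MISS, evict 43. Cache (LRU->MRU): [18 15 63 21 30 87]
  21. access 50: MISS, evict 18. Cache (LRU->MRU): [15 63 21 30 87 50]
  22. access 18: MISS, evict 15. Cache (LRU->MRU): [63 21 30 87 50 18]
  23. access 21: HIT. Cache (LRU->MRU): [63 30 87 50 18 21]
  24. access 30: HIT. Cache (LRU->MRU): [63 87 50 18 21 30]
  25. access 30: HIT. Cache (LRU->MRU): [63 87 50 18 21 30]
  26. access 30: HIT. Cache (LRU->MRU): [63 87 50 18 21 30]
  27. access 50: HIT. Cache (LRU->MRU): [63 87 18 21 30 50]
  28. access 30: HIT. Cache (LRU->MRU): [63 87 18 21 50 30]
Total: 18 hits, 10 misses, 4 evictions

Hit rate = 18/28 = 9/14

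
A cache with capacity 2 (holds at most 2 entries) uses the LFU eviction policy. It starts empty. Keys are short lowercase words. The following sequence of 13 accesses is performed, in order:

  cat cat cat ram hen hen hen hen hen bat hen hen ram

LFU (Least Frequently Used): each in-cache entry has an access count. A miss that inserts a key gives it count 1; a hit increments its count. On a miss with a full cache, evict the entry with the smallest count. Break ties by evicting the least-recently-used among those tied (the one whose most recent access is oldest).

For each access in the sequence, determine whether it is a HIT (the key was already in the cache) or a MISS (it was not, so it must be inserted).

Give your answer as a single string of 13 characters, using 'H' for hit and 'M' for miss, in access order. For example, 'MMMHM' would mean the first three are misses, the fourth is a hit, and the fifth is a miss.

LFU simulation (capacity=2):
  1. access cat: MISS. Cache: [cat(c=1)]
  2. access cat: HIT, count now 2. Cache: [cat(c=2)]
  3. access cat: HIT, count now 3. Cache: [cat(c=3)]
  4. access ram: MISS. Cache: [ram(c=1) cat(c=3)]
  5. access hen: MISS, evict ram(c=1). Cache: [hen(c=1) cat(c=3)]
  6. access hen: HIT, count now 2. Cache: [hen(c=2) cat(c=3)]
  7. access hen: HIT, count now 3. Cache: [cat(c=3) hen(c=3)]
  8. access hen: HIT, count now 4. Cache: [cat(c=3) hen(c=4)]
  9. access hen: HIT, count now 5. Cache: [cat(c=3) hen(c=5)]
  10. access bat: MISS, evict cat(c=3). Cache: [bat(c=1) hen(c=5)]
  11. access hen: HIT, count now 6. Cache: [bat(c=1) hen(c=6)]
  12. access hen: HIT, count now 7. Cache: [bat(c=1) hen(c=7)]
  13. access ram: MISS, evict bat(c=1). Cache: [ram(c=1) hen(c=7)]
Total: 8 hits, 5 misses, 3 evictions

Answer: MHHMMHHHHMHHM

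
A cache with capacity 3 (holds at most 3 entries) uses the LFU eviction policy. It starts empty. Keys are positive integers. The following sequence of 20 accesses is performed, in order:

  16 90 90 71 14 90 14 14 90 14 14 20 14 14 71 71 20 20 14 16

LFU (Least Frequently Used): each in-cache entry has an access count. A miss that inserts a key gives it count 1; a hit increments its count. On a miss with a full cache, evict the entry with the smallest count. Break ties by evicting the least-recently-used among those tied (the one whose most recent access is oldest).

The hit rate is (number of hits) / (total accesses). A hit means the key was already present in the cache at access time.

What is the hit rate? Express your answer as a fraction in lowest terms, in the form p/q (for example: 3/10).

LFU simulation (capacity=3):
  1. access 16: MISS. Cache: [16(c=1)]
  2. access 90: MISS. Cache: [16(c=1) 90(c=1)]
  3. access 90: HIT, count now 2. Cache: [16(c=1) 90(c=2)]
  4. access 71: MISS. Cache: [16(c=1) 71(c=1) 90(c=2)]
  5. access 14: MISS, evict 16(c=1). Cache: [71(c=1) 14(c=1) 90(c=2)]
  6. access 90: HIT, count now 3. Cache: [71(c=1) 14(c=1) 90(c=3)]
  7. access 14: HIT, count now 2. Cache: [71(c=1) 14(c=2) 90(c=3)]
  8. access 14: HIT, count now 3. Cache: [71(c=1) 90(c=3) 14(c=3)]
  9. access 90: HIT, count now 4. Cache: [71(c=1) 14(c=3) 90(c=4)]
  10. access 14: HIT, count now 4. Cache: [71(c=1) 90(c=4) 14(c=4)]
  11. access 14: HIT, count now 5. Cache: [71(c=1) 90(c=4) 14(c=5)]
  12. access 20: MISS, evict 71(c=1). Cache: [20(c=1) 90(c=4) 14(c=5)]
  13. access 14: HIT, count now 6. Cache: [20(c=1) 90(c=4) 14(c=6)]
  14. access 14: HIT, count now 7. Cache: [20(c=1) 90(c=4) 14(c=7)]
  15. access 71: MISS, evict 20(c=1). Cache: [71(c=1) 90(c=4) 14(c=7)]
  16. access 71: HIT, count now 2. Cache: [71(c=2) 90(c=4) 14(c=7)]
  17. access 20: MISS, evict 71(c=2). Cache: [20(c=1) 90(c=4) 14(c=7)]
  18. access 20: HIT, count now 2. Cache: [20(c=2) 90(c=4) 14(c=7)]
  19. access 14: HIT, count now 8. Cache: [20(c=2) 90(c=4) 14(c=8)]
  20. access 16: MISS, evict 20(c=2). Cache: [16(c=1) 90(c=4) 14(c=8)]
Total: 12 hits, 8 misses, 5 evictions

Hit rate = 12/20 = 3/5

Answer: 3/5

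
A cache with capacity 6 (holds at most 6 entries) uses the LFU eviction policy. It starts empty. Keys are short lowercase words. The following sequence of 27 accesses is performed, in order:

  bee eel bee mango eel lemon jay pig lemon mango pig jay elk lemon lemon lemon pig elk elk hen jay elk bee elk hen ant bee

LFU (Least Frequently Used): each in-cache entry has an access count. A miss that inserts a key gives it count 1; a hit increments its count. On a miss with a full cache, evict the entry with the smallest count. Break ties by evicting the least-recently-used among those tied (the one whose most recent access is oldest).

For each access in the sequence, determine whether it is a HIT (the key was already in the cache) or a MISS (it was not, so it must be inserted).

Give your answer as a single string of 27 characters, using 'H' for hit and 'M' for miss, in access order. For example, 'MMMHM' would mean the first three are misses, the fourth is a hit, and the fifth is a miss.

Answer: MMHMHMMMHHHHMHHHHHHMHHMHMMM

Derivation:
LFU simulation (capacity=6):
  1. access bee: MISS. Cache: [bee(c=1)]
  2. access eel: MISS. Cache: [bee(c=1) eel(c=1)]
  3. access bee: HIT, count now 2. Cache: [eel(c=1) bee(c=2)]
  4. access mango: MISS. Cache: [eel(c=1) mango(c=1) bee(c=2)]
  5. access eel: HIT, count now 2. Cache: [mango(c=1) bee(c=2) eel(c=2)]
  6. access lemon: MISS. Cache: [mango(c=1) lemon(c=1) bee(c=2) eel(c=2)]
  7. access jay: MISS. Cache: [mango(c=1) lemon(c=1) jay(c=1) bee(c=2) eel(c=2)]
  8. access pig: MISS. Cache: [mango(c=1) lemon(c=1) jay(c=1) pig(c=1) bee(c=2) eel(c=2)]
  9. access lemon: HIT, count now 2. Cache: [mango(c=1) jay(c=1) pig(c=1) bee(c=2) eel(c=2) lemon(c=2)]
  10. access mango: HIT, count now 2. Cache: [jay(c=1) pig(c=1) bee(c=2) eel(c=2) lemon(c=2) mango(c=2)]
  11. access pig: HIT, count now 2. Cache: [jay(c=1) bee(c=2) eel(c=2) lemon(c=2) mango(c=2) pig(c=2)]
  12. access jay: HIT, count now 2. Cache: [bee(c=2) eel(c=2) lemon(c=2) mango(c=2) pig(c=2) jay(c=2)]
  13. access elk: MISS, evict bee(c=2). Cache: [elk(c=1) eel(c=2) lemon(c=2) mango(c=2) pig(c=2) jay(c=2)]
  14. access lemon: HIT, count now 3. Cache: [elk(c=1) eel(c=2) mango(c=2) pig(c=2) jay(c=2) lemon(c=3)]
  15. access lemon: HIT, count now 4. Cache: [elk(c=1) eel(c=2) mango(c=2) pig(c=2) jay(c=2) lemon(c=4)]
  16. access lemon: HIT, count now 5. Cache: [elk(c=1) eel(c=2) mango(c=2) pig(c=2) jay(c=2) lemon(c=5)]
  17. access pig: HIT, count now 3. Cache: [elk(c=1) eel(c=2) mango(c=2) jay(c=2) pig(c=3) lemon(c=5)]
  18. access elk: HIT, count now 2. Cache: [eel(c=2) mango(c=2) jay(c=2) elk(c=2) pig(c=3) lemon(c=5)]
  19. access elk: HIT, count now 3. Cache: [eel(c=2) mango(c=2) jay(c=2) pig(c=3) elk(c=3) lemon(c=5)]
  20. access hen: MISS, evict eel(c=2). Cache: [hen(c=1) mango(c=2) jay(c=2) pig(c=3) elk(c=3) lemon(c=5)]
  21. access jay: HIT, count now 3. Cache: [hen(c=1) mango(c=2) pig(c=3) elk(c=3) jay(c=3) lemon(c=5)]
  22. access elk: HIT, count now 4. Cache: [hen(c=1) mango(c=2) pig(c=3) jay(c=3) elk(c=4) lemon(c=5)]
  23. access bee: MISS, evict hen(c=1). Cache: [bee(c=1) mango(c=2) pig(c=3) jay(c=3) elk(c=4) lemon(c=5)]
  24. access elk: HIT, count now 5. Cache: [bee(c=1) mango(c=2) pig(c=3) jay(c=3) lemon(c=5) elk(c=5)]
  25. access hen: MISS, evict bee(c=1). Cache: [hen(c=1) mango(c=2) pig(c=3) jay(c=3) lemon(c=5) elk(c=5)]
  26. access ant: MISS, evict hen(c=1). Cache: [ant(c=1) mango(c=2) pig(c=3) jay(c=3) lemon(c=5) elk(c=5)]
  27. access bee: MISS, evict ant(c=1). Cache: [bee(c=1) mango(c=2) pig(c=3) jay(c=3) lemon(c=5) elk(c=5)]
Total: 15 hits, 12 misses, 6 evictions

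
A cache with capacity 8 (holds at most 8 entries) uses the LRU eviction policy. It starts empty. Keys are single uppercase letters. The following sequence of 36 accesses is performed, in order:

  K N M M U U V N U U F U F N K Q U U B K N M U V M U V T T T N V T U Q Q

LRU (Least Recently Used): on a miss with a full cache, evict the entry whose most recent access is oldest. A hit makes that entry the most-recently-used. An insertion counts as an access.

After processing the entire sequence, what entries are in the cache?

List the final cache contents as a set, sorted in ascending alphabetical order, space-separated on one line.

Answer: B K M N Q T U V

Derivation:
LRU simulation (capacity=8):
  1. access K: MISS. Cache (LRU->MRU): [K]
  2. access N: MISS. Cache (LRU->MRU): [K N]
  3. access M: MISS. Cache (LRU->MRU): [K N M]
  4. access M: HIT. Cache (LRU->MRU): [K N M]
  5. access U: MISS. Cache (LRU->MRU): [K N M U]
  6. access U: HIT. Cache (LRU->MRU): [K N M U]
  7. access V: MISS. Cache (LRU->MRU): [K N M U V]
  8. access N: HIT. Cache (LRU->MRU): [K M U V N]
  9. access U: HIT. Cache (LRU->MRU): [K M V N U]
  10. access U: HIT. Cache (LRU->MRU): [K M V N U]
  11. access F: MISS. Cache (LRU->MRU): [K M V N U F]
  12. access U: HIT. Cache (LRU->MRU): [K M V N F U]
  13. access F: HIT. Cache (LRU->MRU): [K M V N U F]
  14. access N: HIT. Cache (LRU->MRU): [K M V U F N]
  15. access K: HIT. Cache (LRU->MRU): [M V U F N K]
  16. access Q: MISS. Cache (LRU->MRU): [M V U F N K Q]
  17. access U: HIT. Cache (LRU->MRU): [M V F N K Q U]
  18. access U: HIT. Cache (LRU->MRU): [M V F N K Q U]
  19. access B: MISS. Cache (LRU->MRU): [M V F N K Q U B]
  20. access K: HIT. Cache (LRU->MRU): [M V F N Q U B K]
  21. access N: HIT. Cache (LRU->MRU): [M V F Q U B K N]
  22. access M: HIT. Cache (LRU->MRU): [V F Q U B K N M]
  23. access U: HIT. Cache (LRU->MRU): [V F Q B K N M U]
  24. access V: HIT. Cache (LRU->MRU): [F Q B K N M U V]
  25. access M: HIT. Cache (LRU->MRU): [F Q B K N U V M]
  26. access U: HIT. Cache (LRU->MRU): [F Q B K N V M U]
  27. access V: HIT. Cache (LRU->MRU): [F Q B K N M U V]
  28. access T: MISS, evict F. Cache (LRU->MRU): [Q B K N M U V T]
  29. access T: HIT. Cache (LRU->MRU): [Q B K N M U V T]
  30. access T: HIT. Cache (LRU->MRU): [Q B K N M U V T]
  31. access N: HIT. Cache (LRU->MRU): [Q B K M U V T N]
  32. access V: HIT. Cache (LRU->MRU): [Q B K M U T N V]
  33. access T: HIT. Cache (LRU->MRU): [Q B K M U N V T]
  34. access U: HIT. Cache (LRU->MRU): [Q B K M N V T U]
  35. access Q: HIT. Cache (LRU->MRU): [B K M N V T U Q]
  36. access Q: HIT. Cache (LRU->MRU): [B K M N V T U Q]
Total: 27 hits, 9 misses, 1 evictions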